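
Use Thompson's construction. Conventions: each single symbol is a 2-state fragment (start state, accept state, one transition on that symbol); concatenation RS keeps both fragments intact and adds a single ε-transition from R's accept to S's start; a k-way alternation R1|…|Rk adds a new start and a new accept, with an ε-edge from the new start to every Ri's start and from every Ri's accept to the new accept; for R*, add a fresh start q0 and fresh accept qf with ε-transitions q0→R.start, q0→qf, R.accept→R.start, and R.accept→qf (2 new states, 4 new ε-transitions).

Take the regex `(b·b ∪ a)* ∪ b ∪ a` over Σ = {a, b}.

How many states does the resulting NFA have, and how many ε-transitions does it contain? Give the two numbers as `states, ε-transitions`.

16, 15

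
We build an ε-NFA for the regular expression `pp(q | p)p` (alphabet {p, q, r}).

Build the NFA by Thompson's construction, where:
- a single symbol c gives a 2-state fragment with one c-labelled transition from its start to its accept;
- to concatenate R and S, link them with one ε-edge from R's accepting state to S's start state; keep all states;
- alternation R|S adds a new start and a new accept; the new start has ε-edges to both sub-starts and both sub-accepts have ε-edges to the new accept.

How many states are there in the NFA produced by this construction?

12

Per subexpression:
Each of the 5 symbol leaves contributes a 2-state fragment.
  q | p → 6 states
  pp(q | p)p → 12 states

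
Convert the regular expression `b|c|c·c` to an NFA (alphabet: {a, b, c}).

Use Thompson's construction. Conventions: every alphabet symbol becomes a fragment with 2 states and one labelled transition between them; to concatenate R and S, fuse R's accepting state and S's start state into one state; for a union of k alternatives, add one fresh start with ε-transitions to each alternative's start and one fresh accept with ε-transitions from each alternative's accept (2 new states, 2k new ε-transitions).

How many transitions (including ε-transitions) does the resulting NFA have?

Bottom-up over the parse tree:
Each of the 4 symbol leaves contributes 1 transition (1 symbol, 0 ε).
  c·c → 2 transitions (2 symbol, 0 ε)
  b|c|c·c → 10 transitions (4 symbol, 6 ε)

10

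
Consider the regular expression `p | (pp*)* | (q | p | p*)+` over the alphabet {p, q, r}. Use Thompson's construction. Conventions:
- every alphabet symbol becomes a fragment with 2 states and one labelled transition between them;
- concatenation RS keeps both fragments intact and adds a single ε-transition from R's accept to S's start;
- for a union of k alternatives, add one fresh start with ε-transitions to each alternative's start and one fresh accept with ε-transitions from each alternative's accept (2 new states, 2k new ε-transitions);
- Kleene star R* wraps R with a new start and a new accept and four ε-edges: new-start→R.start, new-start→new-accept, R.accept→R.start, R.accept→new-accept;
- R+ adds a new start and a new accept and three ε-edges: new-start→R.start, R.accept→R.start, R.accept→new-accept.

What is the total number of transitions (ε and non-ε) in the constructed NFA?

34

By structural recursion:
Each of the 6 symbol leaves contributes 1 transition (1 symbol, 0 ε).
  p* — 5 transitions (1 symbol, 4 ε)
  pp* — 7 transitions (2 symbol, 5 ε)
  (pp*)* — 11 transitions (2 symbol, 9 ε)
  p* — 5 transitions (1 symbol, 4 ε)
  q | p | p* — 13 transitions (3 symbol, 10 ε)
  (q | p | p*)+ — 16 transitions (3 symbol, 13 ε)
  p | (pp*)* | (q | p | p*)+ — 34 transitions (6 symbol, 28 ε)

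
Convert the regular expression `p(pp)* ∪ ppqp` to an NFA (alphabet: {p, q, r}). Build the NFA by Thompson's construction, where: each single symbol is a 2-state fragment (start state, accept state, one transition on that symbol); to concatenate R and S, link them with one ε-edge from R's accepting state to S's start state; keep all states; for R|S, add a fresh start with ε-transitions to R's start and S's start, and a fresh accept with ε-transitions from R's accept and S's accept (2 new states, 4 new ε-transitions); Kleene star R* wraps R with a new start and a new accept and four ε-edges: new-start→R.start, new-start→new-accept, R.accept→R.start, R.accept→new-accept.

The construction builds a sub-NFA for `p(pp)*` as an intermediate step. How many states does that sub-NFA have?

Fragment for `p(pp)*`:
Each of the 3 symbol leaves contributes a 2-state fragment.
  pp → 4 states
  (pp)* → 6 states
  p(pp)* → 8 states

8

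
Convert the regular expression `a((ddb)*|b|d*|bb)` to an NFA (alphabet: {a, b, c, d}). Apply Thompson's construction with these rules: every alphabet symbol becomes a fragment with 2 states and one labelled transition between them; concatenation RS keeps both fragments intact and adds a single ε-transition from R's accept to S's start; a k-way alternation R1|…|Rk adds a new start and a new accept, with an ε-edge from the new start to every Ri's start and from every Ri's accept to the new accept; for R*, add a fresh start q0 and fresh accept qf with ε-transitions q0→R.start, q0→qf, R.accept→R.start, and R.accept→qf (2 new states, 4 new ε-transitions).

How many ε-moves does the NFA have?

Per subexpression:
Each of the 8 symbol leaves contributes 0 ε-transitions.
  ddb — 2 ε-transitions
  (ddb)* — 6 ε-transitions
  d* — 4 ε-transitions
  bb — 1 ε-transition
  (ddb)*|b|d*|bb — 19 ε-transitions
  a((ddb)*|b|d*|bb) — 20 ε-transitions

20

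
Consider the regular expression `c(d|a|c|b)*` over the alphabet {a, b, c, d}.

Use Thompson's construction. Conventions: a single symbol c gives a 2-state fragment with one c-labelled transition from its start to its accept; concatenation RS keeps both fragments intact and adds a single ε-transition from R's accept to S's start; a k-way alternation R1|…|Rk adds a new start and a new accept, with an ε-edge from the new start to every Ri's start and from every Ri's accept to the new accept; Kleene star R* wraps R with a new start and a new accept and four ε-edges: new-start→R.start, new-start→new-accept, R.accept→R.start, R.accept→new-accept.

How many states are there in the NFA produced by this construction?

14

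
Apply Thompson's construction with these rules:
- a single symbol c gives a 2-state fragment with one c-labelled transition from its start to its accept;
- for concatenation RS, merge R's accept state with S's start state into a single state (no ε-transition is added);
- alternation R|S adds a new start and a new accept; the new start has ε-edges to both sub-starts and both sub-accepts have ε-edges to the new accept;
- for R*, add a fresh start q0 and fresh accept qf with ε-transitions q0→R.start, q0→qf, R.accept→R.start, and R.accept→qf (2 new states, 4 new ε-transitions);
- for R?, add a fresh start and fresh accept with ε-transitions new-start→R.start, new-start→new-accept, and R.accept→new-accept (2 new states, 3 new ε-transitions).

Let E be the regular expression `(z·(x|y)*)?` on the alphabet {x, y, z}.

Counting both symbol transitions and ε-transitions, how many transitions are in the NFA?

14

Building bottom-up:
Each of the 3 symbol leaves contributes 1 transition (1 symbol, 0 ε).
  x|y = 6 transitions (2 symbol, 4 ε)
  (x|y)* = 10 transitions (2 symbol, 8 ε)
  z·(x|y)* = 11 transitions (3 symbol, 8 ε)
  (z·(x|y)*)? = 14 transitions (3 symbol, 11 ε)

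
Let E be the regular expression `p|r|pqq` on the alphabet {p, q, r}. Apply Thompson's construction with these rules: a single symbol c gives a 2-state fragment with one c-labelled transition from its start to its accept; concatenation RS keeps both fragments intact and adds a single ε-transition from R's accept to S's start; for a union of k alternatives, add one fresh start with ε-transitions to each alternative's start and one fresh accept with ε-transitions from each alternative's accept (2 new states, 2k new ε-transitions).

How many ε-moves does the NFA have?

8

Recursing over subexpressions:
Each of the 5 symbol leaves contributes 0 ε-transitions.
  pqq — 2 ε-transitions
  p|r|pqq — 8 ε-transitions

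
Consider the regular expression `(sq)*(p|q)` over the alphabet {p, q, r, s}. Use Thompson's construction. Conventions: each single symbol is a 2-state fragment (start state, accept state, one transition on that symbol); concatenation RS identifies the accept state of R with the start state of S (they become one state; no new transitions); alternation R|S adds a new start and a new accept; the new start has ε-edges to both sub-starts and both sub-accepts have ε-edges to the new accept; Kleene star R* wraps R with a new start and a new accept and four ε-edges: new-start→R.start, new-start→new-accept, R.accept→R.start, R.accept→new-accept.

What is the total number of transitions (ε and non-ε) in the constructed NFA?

Bottom-up over the parse tree:
Each of the 4 symbol leaves contributes 1 transition (1 symbol, 0 ε).
  sq = 2 transitions (2 symbol, 0 ε)
  (sq)* = 6 transitions (2 symbol, 4 ε)
  p|q = 6 transitions (2 symbol, 4 ε)
  (sq)*(p|q) = 12 transitions (4 symbol, 8 ε)

12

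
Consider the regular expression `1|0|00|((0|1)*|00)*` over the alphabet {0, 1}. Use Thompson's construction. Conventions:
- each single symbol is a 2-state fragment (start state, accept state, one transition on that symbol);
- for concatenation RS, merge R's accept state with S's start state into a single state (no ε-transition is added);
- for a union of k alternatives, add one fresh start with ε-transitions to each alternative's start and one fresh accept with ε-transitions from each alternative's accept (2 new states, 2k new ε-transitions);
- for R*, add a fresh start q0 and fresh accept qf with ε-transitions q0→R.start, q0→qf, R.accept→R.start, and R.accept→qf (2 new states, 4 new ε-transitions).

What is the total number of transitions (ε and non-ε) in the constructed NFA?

Building bottom-up:
Each of the 8 symbol leaves contributes 1 transition (1 symbol, 0 ε).
  00 : 2 transitions (2 symbol, 0 ε)
  0|1 : 6 transitions (2 symbol, 4 ε)
  (0|1)* : 10 transitions (2 symbol, 8 ε)
  00 : 2 transitions (2 symbol, 0 ε)
  (0|1)*|00 : 16 transitions (4 symbol, 12 ε)
  ((0|1)*|00)* : 20 transitions (4 symbol, 16 ε)
  1|0|00|((0|1)*|00)* : 32 transitions (8 symbol, 24 ε)

32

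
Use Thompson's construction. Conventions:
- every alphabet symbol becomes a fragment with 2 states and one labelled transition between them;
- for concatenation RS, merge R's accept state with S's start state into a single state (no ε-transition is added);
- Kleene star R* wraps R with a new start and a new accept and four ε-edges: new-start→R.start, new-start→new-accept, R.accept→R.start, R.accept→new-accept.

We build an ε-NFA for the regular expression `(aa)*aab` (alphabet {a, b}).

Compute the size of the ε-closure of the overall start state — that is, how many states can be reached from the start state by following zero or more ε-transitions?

Let C(F) = |ε-closure(F.start)| within fragment F, and note whether F accepts ε. Symbol fragments have C = 1 and do not accept ε. Then:
  aa : |ε-closure| equals the left operand's closure size = 1 (its accept is not ε-reachable, so the closure stops there)
  (aa)* : the star's fresh start ε-reaches both the body's start and the fresh accept: |ε-closure| = 2 + 1 = 3
  (aa)*aab : the left operand accepts ε, so the closure extends into the next operand (the shared merged state is already counted); |ε-closure| = 3 + (1−1) = 3

3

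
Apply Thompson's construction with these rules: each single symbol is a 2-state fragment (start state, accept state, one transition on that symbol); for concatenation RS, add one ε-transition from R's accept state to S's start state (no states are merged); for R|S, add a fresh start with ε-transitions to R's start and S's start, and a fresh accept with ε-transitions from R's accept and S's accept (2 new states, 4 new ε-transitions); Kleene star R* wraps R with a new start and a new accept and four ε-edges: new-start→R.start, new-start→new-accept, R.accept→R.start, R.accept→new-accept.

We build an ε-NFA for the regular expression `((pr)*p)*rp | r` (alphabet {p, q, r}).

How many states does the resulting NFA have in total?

18

By structural recursion:
Each of the 6 symbol leaves contributes a 2-state fragment.
  pr : 4 states
  (pr)* : 6 states
  (pr)*p : 8 states
  ((pr)*p)* : 10 states
  ((pr)*p)*rp : 14 states
  ((pr)*p)*rp | r : 18 states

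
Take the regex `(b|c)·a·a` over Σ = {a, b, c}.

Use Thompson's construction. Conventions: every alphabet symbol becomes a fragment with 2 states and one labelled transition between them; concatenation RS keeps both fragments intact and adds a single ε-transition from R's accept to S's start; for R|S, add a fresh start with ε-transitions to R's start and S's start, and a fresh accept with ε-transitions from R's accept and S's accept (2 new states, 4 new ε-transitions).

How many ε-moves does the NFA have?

6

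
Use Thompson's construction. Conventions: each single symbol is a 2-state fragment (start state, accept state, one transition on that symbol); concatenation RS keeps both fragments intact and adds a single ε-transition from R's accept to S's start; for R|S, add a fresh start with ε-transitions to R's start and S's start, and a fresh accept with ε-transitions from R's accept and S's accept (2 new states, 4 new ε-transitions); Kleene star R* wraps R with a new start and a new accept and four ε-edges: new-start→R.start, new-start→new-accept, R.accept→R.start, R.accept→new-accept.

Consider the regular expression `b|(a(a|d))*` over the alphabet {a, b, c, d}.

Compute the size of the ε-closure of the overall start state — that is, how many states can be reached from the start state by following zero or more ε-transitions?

6

Work bottom-up. For each fragment F, track |ε-closure(F.start)| and whether F's accept lies in that closure (i.e. whether F accepts ε). A single-symbol fragment has closure size 1 and does not accept ε.
  a|d → new start ε-reaches every alternative's start; none of them accept ε, so the new accept is not reached: |closure| = 1 + 1 + 1 = 3
  a(a|d) → |closure| equals the left operand's closure size = 1 (its accept is not ε-reachable, so the closure stops there)
  (a(a|d))* → |closure| = 1 (new start) + 1 (body) + 1 (new accept) = 3
  b|(a(a|d))* → |closure| = 1 (new start) + (1 + 3) + 1 (new accept, since some branch ε-reaches its own accept) = 6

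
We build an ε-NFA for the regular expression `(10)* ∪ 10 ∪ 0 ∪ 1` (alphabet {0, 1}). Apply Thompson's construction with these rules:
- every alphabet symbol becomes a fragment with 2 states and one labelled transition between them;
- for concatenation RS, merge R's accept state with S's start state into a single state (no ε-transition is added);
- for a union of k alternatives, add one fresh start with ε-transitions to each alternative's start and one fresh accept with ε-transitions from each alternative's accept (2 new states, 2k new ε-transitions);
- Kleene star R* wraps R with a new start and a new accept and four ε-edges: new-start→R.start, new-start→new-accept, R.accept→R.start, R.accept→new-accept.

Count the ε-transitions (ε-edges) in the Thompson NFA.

By structural recursion:
Each of the 6 symbol leaves contributes 0 ε-transitions.
  10 — 0 ε-transitions
  (10)* — 4 ε-transitions
  10 — 0 ε-transitions
  (10)* ∪ 10 ∪ 0 ∪ 1 — 12 ε-transitions

12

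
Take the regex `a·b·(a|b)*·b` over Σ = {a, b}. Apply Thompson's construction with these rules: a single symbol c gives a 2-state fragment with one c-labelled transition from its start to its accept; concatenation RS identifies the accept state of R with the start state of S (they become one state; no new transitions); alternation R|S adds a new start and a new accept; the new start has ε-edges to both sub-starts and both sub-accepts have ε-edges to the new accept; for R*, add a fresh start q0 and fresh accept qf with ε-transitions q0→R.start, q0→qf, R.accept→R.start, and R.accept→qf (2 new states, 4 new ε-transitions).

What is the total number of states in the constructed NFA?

11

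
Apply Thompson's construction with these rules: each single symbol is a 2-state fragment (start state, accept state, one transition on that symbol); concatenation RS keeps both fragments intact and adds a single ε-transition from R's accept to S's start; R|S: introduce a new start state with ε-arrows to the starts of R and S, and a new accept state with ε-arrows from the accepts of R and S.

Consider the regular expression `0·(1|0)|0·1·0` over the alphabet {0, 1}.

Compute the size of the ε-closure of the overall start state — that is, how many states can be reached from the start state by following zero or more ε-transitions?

3

Work bottom-up. For each fragment F, track |ε-closure(F.start)| and whether F's accept lies in that closure (i.e. whether F accepts ε). A single-symbol fragment has closure size 1 and does not accept ε.
  1|0 — |closure| = 1 + 1 + 1 = 3 (the new accept is not ε-reachable since no branch accepts ε)
  0·(1|0) — same as the first factor's closure: |closure| = 1
  0·1·0 — |closure| equals the left operand's closure size = 1 (its accept is not ε-reachable, so the closure stops there)
  0·(1|0)|0·1·0 — |closure| = 1 + 1 + 1 = 3 (the new accept is not ε-reachable since no branch accepts ε)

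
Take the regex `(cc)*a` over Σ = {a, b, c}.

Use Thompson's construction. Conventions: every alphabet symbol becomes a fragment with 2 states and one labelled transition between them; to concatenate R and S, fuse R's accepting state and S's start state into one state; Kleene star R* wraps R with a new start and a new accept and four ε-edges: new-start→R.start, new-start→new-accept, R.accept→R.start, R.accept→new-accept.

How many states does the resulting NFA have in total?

6

Bottom-up over the parse tree:
Each of the 3 symbol leaves contributes a 2-state fragment.
  cc — 3 states
  (cc)* — 5 states
  (cc)*a — 6 states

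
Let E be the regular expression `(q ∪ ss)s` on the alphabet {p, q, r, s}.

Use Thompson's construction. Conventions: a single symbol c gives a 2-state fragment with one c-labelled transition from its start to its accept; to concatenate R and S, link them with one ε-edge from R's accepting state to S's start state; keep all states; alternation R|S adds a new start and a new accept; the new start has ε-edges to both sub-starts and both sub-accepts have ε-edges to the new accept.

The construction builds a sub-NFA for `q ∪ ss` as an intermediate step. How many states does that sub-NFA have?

8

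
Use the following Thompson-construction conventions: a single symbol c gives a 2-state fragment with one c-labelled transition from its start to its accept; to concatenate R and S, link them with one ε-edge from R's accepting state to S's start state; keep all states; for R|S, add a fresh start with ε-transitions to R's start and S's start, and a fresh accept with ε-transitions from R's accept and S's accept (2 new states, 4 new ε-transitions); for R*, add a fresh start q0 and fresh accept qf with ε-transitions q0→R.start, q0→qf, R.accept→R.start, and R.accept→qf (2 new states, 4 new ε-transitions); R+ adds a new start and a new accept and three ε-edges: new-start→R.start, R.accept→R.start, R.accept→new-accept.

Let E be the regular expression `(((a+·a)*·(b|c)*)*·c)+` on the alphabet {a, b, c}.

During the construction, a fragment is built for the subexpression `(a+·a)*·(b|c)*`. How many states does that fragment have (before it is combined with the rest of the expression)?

Fragment for `(a+·a)*·(b|c)*`:
Each of the 4 symbol leaves contributes a 2-state fragment.
  a+ = 4 states
  a+·a = 6 states
  (a+·a)* = 8 states
  b|c = 6 states
  (b|c)* = 8 states
  (a+·a)*·(b|c)* = 16 states

16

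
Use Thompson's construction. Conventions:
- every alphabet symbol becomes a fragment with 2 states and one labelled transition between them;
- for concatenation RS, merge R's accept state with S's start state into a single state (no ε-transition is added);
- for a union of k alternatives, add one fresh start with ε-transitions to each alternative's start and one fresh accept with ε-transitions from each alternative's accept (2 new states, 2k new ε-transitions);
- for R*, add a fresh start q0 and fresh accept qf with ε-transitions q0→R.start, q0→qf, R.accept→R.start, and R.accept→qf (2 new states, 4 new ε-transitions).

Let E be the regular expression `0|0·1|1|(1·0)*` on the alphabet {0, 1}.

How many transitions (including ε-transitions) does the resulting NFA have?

18

Bottom-up over the parse tree:
Each of the 6 symbol leaves contributes 1 transition (1 symbol, 0 ε).
  0·1 : 2 transitions (2 symbol, 0 ε)
  1·0 : 2 transitions (2 symbol, 0 ε)
  (1·0)* : 6 transitions (2 symbol, 4 ε)
  0|0·1|1|(1·0)* : 18 transitions (6 symbol, 12 ε)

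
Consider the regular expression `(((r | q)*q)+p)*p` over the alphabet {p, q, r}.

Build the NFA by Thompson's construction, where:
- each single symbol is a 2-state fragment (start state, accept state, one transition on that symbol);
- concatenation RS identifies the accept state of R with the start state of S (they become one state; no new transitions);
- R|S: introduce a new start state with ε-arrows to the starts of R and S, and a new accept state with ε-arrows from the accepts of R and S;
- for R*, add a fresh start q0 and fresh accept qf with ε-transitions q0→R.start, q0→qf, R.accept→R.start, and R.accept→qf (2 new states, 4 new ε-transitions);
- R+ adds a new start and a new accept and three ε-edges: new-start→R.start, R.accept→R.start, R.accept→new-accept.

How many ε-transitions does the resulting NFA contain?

By structural recursion:
Each of the 5 symbol leaves contributes 0 ε-transitions.
  r | q : 4 ε-transitions
  (r | q)* : 8 ε-transitions
  (r | q)*q : 8 ε-transitions
  ((r | q)*q)+ : 11 ε-transitions
  ((r | q)*q)+p : 11 ε-transitions
  (((r | q)*q)+p)* : 15 ε-transitions
  (((r | q)*q)+p)*p : 15 ε-transitions

15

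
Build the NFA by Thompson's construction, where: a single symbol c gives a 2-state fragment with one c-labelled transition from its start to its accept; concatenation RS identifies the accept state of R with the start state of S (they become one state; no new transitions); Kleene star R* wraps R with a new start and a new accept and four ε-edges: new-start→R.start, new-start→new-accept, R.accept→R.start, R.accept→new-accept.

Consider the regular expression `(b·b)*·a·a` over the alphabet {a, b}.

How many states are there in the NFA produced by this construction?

Building bottom-up:
Each of the 4 symbol leaves contributes a 2-state fragment.
  b·b → 3 states
  (b·b)* → 5 states
  (b·b)*·a·a → 7 states

7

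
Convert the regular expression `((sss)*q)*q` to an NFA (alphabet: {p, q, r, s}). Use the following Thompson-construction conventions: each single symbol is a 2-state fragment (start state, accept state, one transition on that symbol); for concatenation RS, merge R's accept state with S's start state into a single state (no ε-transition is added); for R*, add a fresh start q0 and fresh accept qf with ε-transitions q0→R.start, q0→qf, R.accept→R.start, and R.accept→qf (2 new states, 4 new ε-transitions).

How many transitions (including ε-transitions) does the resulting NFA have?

Per subexpression:
Each of the 5 symbol leaves contributes 1 transition (1 symbol, 0 ε).
  sss → 3 transitions (3 symbol, 0 ε)
  (sss)* → 7 transitions (3 symbol, 4 ε)
  (sss)*q → 8 transitions (4 symbol, 4 ε)
  ((sss)*q)* → 12 transitions (4 symbol, 8 ε)
  ((sss)*q)*q → 13 transitions (5 symbol, 8 ε)

13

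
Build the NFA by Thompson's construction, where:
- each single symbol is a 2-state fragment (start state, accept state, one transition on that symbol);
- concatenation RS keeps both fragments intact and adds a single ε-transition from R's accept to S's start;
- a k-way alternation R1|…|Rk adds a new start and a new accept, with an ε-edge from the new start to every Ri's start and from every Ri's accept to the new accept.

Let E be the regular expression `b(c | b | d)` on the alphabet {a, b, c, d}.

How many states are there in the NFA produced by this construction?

10

Building bottom-up:
Each of the 4 symbol leaves contributes a 2-state fragment.
  c | b | d → 8 states
  b(c | b | d) → 10 states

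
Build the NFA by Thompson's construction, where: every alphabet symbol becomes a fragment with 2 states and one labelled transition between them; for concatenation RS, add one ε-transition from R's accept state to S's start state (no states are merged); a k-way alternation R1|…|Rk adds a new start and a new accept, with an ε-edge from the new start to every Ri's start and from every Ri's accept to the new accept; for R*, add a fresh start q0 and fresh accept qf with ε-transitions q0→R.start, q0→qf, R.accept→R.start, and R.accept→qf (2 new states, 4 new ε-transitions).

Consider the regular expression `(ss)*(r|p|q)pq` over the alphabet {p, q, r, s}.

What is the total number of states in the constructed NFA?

18

Building bottom-up:
Each of the 7 symbol leaves contributes a 2-state fragment.
  ss = 4 states
  (ss)* = 6 states
  r|p|q = 8 states
  (ss)*(r|p|q)pq = 18 states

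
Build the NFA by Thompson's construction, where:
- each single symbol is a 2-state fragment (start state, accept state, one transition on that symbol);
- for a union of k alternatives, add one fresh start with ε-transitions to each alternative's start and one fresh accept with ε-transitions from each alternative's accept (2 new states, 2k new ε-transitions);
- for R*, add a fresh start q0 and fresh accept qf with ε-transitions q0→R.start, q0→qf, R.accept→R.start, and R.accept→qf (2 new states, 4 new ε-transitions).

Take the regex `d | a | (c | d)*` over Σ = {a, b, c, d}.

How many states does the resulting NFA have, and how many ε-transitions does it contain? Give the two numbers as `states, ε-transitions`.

14, 14

Bottom-up over the parse tree:
Each of the 4 symbol leaves contributes 2 states and 0 ε-transitions.
  c | d : 6 states, 4 ε-transitions
  (c | d)* : 8 states, 8 ε-transitions
  d | a | (c | d)* : 14 states, 14 ε-transitions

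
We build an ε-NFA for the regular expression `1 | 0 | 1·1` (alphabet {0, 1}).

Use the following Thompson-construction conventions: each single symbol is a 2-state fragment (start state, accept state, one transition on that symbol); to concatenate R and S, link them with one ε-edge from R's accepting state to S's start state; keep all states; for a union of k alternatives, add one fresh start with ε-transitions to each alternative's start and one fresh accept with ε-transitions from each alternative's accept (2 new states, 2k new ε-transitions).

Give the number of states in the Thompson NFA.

10

By structural recursion:
Each of the 4 symbol leaves contributes a 2-state fragment.
  1·1 → 4 states
  1 | 0 | 1·1 → 10 states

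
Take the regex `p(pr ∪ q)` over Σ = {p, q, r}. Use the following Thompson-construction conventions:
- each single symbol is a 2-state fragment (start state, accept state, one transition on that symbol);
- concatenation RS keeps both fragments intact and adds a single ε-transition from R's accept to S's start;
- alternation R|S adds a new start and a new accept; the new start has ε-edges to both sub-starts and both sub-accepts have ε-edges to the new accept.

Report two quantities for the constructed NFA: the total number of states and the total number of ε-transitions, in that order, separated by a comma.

10, 6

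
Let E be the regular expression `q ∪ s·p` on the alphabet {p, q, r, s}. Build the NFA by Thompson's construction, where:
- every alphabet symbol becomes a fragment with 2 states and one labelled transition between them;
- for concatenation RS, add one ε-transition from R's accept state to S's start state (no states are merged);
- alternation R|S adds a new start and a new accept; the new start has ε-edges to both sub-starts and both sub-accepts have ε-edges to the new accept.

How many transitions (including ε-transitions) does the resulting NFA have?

8

Building bottom-up:
Each of the 3 symbol leaves contributes 1 transition (1 symbol, 0 ε).
  s·p — 3 transitions (2 symbol, 1 ε)
  q ∪ s·p — 8 transitions (3 symbol, 5 ε)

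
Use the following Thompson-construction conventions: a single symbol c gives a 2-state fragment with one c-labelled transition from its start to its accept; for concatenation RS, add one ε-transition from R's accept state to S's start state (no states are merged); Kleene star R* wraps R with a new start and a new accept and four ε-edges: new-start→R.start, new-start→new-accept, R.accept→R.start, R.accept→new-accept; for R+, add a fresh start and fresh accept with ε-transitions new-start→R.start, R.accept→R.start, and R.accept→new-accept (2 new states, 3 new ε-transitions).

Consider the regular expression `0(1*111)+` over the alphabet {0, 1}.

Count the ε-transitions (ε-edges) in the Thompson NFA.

Per subexpression:
Each of the 5 symbol leaves contributes 0 ε-transitions.
  1* — 4 ε-transitions
  1*111 — 7 ε-transitions
  (1*111)+ — 10 ε-transitions
  0(1*111)+ — 11 ε-transitions

11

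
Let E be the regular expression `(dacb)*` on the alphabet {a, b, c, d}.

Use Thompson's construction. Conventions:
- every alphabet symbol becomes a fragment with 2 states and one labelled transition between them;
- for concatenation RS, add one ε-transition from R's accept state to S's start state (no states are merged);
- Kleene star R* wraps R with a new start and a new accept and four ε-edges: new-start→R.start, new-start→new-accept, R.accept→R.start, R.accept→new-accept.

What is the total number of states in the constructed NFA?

10

Building bottom-up:
Each of the 4 symbol leaves contributes a 2-state fragment.
  dacb → 8 states
  (dacb)* → 10 states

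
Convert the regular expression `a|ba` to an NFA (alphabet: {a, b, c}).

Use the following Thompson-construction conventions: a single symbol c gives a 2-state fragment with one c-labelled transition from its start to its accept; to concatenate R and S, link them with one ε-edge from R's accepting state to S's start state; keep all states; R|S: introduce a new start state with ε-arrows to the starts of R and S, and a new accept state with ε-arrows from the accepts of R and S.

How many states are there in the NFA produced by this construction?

8

Bottom-up over the parse tree:
Each of the 3 symbol leaves contributes a 2-state fragment.
  ba = 4 states
  a|ba = 8 states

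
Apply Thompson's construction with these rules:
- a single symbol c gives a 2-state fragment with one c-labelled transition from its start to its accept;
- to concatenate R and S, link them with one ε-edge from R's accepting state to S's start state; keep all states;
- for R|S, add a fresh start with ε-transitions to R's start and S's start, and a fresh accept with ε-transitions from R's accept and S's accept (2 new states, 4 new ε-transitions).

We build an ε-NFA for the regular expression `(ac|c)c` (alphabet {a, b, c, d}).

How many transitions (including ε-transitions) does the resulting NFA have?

Bottom-up over the parse tree:
Each of the 4 symbol leaves contributes 1 transition (1 symbol, 0 ε).
  ac — 3 transitions (2 symbol, 1 ε)
  ac|c — 8 transitions (3 symbol, 5 ε)
  (ac|c)c — 10 transitions (4 symbol, 6 ε)

10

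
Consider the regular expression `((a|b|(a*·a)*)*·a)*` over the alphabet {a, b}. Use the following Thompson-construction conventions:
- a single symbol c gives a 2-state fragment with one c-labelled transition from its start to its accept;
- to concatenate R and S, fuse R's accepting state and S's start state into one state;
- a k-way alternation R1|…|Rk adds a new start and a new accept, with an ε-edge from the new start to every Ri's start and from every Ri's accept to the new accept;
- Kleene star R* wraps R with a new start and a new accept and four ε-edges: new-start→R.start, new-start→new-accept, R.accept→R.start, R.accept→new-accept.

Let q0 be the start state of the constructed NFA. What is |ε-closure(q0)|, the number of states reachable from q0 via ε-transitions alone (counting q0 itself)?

Let C(F) = |ε-closure(F.start)| within fragment F, and note whether F accepts ε. Symbol fragments have C = 1 and do not accept ε. Then:
  a* → |ε-closure| = 1 (new start) + 1 (body) + 1 (new accept) = 3
  a*·a → the left operand accepts ε, so the closure extends into the next operand (the shared merged state is already counted); |ε-closure| = 3 + (1−1) = 3
  (a*·a)* → the star's fresh start ε-reaches both the body's start and the fresh accept: |ε-closure| = 2 + 3 = 5
  a|b|(a*·a)* → |ε-closure| = 1 (new start) + (1 + 1 + 5) + 1 (new accept, since some branch ε-reaches its own accept) = 9
  (a|b|(a*·a)*)* → |ε-closure| = 1 (new start) + 9 (body) + 1 (new accept) = 11
  (a|b|(a*·a)*)*·a → |ε-closure| = 11 + (1−1) = 11 (closure spills across the concat boundary because the left factor accepts ε)
  ((a|b|(a*·a)*)*·a)* → the star's fresh start ε-reaches both the body's start and the fresh accept: |ε-closure| = 2 + 11 = 13

13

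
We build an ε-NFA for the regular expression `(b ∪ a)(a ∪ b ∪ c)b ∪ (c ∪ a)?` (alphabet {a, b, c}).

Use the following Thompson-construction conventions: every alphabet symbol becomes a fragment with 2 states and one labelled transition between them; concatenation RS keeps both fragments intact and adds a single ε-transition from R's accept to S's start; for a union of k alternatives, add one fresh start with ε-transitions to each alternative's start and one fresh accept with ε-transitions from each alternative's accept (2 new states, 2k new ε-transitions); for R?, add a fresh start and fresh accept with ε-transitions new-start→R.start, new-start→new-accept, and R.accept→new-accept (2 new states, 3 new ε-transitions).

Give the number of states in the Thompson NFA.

26

Per subexpression:
Each of the 8 symbol leaves contributes a 2-state fragment.
  b ∪ a : 6 states
  a ∪ b ∪ c : 8 states
  (b ∪ a)(a ∪ b ∪ c)b : 16 states
  c ∪ a : 6 states
  (c ∪ a)? : 8 states
  (b ∪ a)(a ∪ b ∪ c)b ∪ (c ∪ a)? : 26 states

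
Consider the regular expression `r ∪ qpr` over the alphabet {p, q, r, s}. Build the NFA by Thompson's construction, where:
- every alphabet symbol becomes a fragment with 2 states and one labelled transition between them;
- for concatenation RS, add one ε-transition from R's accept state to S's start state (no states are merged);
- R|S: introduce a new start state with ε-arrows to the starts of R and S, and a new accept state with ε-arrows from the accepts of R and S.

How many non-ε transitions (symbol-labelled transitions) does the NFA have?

4

Recursing over subexpressions:
Each of the 4 symbol leaves contributes exactly 1 symbol transition.
  qpr = 3 symbol transitions
  r ∪ qpr = 4 symbol transitions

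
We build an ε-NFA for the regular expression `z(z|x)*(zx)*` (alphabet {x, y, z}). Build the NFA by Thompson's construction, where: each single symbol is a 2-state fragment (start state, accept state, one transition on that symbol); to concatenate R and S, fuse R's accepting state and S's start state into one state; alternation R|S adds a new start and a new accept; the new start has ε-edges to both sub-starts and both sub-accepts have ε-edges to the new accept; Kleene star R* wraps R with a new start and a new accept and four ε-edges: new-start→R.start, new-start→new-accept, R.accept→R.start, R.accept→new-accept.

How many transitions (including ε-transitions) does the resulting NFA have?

Bottom-up over the parse tree:
Each of the 5 symbol leaves contributes 1 transition (1 symbol, 0 ε).
  z|x — 6 transitions (2 symbol, 4 ε)
  (z|x)* — 10 transitions (2 symbol, 8 ε)
  zx — 2 transitions (2 symbol, 0 ε)
  (zx)* — 6 transitions (2 symbol, 4 ε)
  z(z|x)*(zx)* — 17 transitions (5 symbol, 12 ε)

17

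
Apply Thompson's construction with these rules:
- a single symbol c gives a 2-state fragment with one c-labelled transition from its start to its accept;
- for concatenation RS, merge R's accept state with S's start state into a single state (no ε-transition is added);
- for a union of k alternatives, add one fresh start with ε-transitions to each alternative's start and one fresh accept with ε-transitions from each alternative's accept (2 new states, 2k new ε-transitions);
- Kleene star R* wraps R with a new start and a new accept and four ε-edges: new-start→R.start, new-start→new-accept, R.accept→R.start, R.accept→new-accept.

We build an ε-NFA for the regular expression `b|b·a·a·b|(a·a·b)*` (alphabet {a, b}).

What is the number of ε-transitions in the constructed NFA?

10

Building bottom-up:
Each of the 8 symbol leaves contributes 0 ε-transitions.
  b·a·a·b : 0 ε-transitions
  a·a·b : 0 ε-transitions
  (a·a·b)* : 4 ε-transitions
  b|b·a·a·b|(a·a·b)* : 10 ε-transitions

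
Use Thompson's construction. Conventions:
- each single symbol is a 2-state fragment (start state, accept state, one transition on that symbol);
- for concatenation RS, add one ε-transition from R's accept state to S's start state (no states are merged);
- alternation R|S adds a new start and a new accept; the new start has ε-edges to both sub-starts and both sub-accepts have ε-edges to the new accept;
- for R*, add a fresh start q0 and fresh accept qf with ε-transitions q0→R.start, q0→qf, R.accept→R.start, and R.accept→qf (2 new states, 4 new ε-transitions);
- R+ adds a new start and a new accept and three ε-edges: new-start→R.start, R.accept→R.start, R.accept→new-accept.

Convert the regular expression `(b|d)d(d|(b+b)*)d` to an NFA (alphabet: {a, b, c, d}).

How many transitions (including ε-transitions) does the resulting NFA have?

Recursing over subexpressions:
Each of the 7 symbol leaves contributes 1 transition (1 symbol, 0 ε).
  b|d : 6 transitions (2 symbol, 4 ε)
  b+ : 4 transitions (1 symbol, 3 ε)
  b+b : 6 transitions (2 symbol, 4 ε)
  (b+b)* : 10 transitions (2 symbol, 8 ε)
  d|(b+b)* : 15 transitions (3 symbol, 12 ε)
  (b|d)d(d|(b+b)*)d : 26 transitions (7 symbol, 19 ε)

26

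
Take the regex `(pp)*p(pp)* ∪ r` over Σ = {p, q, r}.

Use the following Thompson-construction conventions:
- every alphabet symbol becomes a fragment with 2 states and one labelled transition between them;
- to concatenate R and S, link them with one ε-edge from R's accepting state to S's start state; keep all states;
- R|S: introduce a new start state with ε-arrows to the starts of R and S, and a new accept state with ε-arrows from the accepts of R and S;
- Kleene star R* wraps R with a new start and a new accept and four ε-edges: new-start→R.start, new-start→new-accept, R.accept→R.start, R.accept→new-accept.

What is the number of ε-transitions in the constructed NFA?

16

Per subexpression:
Each of the 6 symbol leaves contributes 0 ε-transitions.
  pp = 1 ε-transition
  (pp)* = 5 ε-transitions
  pp = 1 ε-transition
  (pp)* = 5 ε-transitions
  (pp)*p(pp)* = 12 ε-transitions
  (pp)*p(pp)* ∪ r = 16 ε-transitions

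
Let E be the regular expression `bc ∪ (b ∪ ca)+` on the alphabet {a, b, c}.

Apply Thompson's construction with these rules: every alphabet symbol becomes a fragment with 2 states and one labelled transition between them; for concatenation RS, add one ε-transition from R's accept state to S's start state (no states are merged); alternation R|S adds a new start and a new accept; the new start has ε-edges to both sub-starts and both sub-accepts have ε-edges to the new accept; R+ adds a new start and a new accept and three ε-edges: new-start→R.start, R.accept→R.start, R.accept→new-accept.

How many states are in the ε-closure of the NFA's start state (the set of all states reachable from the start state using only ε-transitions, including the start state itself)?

Compute the ε-closure size of each fragment's start state recursively; a symbol fragment's start has no outgoing ε-edge, so its closure is just itself (size 1).
  bc → |closure| equals the left operand's closure size = 1 (its accept is not ε-reachable, so the closure stops there)
  ca → same as the first factor's closure: |closure| = 1
  b ∪ ca → |closure| = 1 + 1 + 1 = 3 (the new accept is not ε-reachable since no branch accepts ε)
  (b ∪ ca)+ → |closure| = 1 + 3 = 4 (the body doesn't accept ε, so the new accept is not reached)
  bc ∪ (b ∪ ca)+ → |closure| = 1 + 1 + 4 = 6 (the new accept is not ε-reachable since no branch accepts ε)

6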